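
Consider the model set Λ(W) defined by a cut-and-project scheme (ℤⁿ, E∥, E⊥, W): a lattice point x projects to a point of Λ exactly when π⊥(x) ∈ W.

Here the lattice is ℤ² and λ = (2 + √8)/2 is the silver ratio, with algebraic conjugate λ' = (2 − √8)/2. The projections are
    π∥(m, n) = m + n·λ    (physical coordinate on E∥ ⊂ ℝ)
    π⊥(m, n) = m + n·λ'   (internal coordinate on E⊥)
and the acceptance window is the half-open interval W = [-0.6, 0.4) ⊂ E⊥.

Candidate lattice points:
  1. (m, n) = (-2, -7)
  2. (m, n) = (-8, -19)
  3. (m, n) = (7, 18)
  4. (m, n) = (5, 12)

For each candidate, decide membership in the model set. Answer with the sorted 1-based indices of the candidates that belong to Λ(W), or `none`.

Numerically λ ≈ 2.414214 and λ' = −1/λ ≈ -0.414214.
#1 (-2,-7): internal coord -2 + (-7)·λ' = +0.899495; +0.899495 ∉ [-0.6, 0.4) → out
#2 (-8,-19): internal coord -8 + (-19)·λ' = -0.129942; -0.129942 ∈ [-0.6, 0.4) → IN Λ
#3 (7,18): internal coord 7 + (18)·λ' = -0.455844; -0.455844 ∈ [-0.6, 0.4) → IN Λ
#4 (5,12): internal coord 5 + (12)·λ' = +0.029437; +0.029437 ∈ [-0.6, 0.4) → IN Λ

2, 3, 4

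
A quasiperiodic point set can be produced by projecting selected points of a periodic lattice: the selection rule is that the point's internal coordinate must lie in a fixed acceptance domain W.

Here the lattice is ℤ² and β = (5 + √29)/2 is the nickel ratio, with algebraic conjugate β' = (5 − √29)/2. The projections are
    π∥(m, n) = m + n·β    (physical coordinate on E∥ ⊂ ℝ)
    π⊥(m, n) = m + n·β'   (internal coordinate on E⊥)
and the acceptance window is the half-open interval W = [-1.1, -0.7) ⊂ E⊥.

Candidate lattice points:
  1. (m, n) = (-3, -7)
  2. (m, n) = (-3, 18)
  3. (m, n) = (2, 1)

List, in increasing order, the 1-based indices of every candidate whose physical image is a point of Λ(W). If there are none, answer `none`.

none

Numerically β ≈ 5.1926 and β' = −1/β ≈ -0.1926.
candidate 1: (m,n)=(-3,-7) → π∥ = -3-7·β ≈ -39.3481, π⊥ = -3-7·β' ≈ -1.6519 ∉ [-1.1, -0.7) ⇒ out
candidate 2: (m,n)=(-3,18) → π∥ = -3+18·β ≈ 90.4665, π⊥ = -3+18·β' ≈ -6.4665 ∉ [-1.1, -0.7) ⇒ out
candidate 3: (m,n)=(2,1) → π∥ = 2+1·β ≈ 7.1926, π⊥ = 2+1·β' ≈ 1.8074 ∉ [-1.1, -0.7) ⇒ out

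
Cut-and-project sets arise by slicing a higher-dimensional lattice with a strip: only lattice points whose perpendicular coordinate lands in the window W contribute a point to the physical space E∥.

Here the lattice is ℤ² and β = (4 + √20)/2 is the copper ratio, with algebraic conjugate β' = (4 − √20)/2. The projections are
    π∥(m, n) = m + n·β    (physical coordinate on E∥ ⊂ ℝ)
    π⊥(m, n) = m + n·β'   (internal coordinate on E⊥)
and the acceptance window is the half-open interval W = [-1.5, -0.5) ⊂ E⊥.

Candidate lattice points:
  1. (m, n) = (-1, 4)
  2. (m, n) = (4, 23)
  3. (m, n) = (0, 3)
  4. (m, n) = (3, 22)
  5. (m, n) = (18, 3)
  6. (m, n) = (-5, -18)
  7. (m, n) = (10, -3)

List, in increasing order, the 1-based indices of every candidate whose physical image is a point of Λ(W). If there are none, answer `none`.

2, 3, 6

β' = (4−√20)/2 ≈ -0.2361.
[1] lift (-1,4): star map gives -1.9443; window check -1.5 ≤ -1.9443 < -0.5 is false → out
[2] lift (4,23): star map gives -1.4296; window check -1.5 ≤ -1.4296 < -0.5 is true → IN Λ
[3] lift (0,3): star map gives -0.7082; window check -1.5 ≤ -0.7082 < -0.5 is true → IN Λ
[4] lift (3,22): star map gives -2.1935; window check -1.5 ≤ -2.1935 < -0.5 is false → out
[5] lift (18,3): star map gives 17.2918; window check -1.5 ≤ 17.2918 < -0.5 is false → out
[6] lift (-5,-18): star map gives -0.7508; window check -1.5 ≤ -0.7508 < -0.5 is true → IN Λ
[7] lift (10,-3): star map gives 10.7082; window check -1.5 ≤ 10.7082 < -0.5 is false → out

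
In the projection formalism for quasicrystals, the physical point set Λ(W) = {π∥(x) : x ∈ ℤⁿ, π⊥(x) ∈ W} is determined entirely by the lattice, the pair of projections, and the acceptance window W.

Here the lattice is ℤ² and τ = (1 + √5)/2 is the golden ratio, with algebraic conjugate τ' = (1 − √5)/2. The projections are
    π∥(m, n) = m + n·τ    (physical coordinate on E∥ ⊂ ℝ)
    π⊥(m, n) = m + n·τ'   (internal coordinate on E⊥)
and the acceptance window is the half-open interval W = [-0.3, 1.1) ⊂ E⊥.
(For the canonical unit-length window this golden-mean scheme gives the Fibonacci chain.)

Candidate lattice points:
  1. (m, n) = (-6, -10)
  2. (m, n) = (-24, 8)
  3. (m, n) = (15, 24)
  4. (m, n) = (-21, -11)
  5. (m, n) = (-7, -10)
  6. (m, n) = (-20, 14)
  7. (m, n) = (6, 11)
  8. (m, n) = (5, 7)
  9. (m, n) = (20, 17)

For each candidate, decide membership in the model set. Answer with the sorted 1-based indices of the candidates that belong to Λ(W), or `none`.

1, 3, 8

Compute τ' = (1−√5)/2 = -0.61803, so π⊥(m,n) = m -0.61803·n.
candidate 1: (m,n)=(-6,-10) → π∥ = -6-10·τ ≈ -22.18034, π⊥ = -6-10·τ' ≈ 0.18034 ∈ [-0.3, 1.1) ⇒ IN Λ
candidate 2: (m,n)=(-24,8) → π∥ = -24+8·τ ≈ -11.05573, π⊥ = -24+8·τ' ≈ -28.94427 ∉ [-0.3, 1.1) ⇒ out
candidate 3: (m,n)=(15,24) → π∥ = 15+24·τ ≈ 53.83282, π⊥ = 15+24·τ' ≈ 0.16718 ∈ [-0.3, 1.1) ⇒ IN Λ
candidate 4: (m,n)=(-21,-11) → π∥ = -21-11·τ ≈ -38.79837, π⊥ = -21-11·τ' ≈ -14.20163 ∉ [-0.3, 1.1) ⇒ out
candidate 5: (m,n)=(-7,-10) → π∥ = -7-10·τ ≈ -23.18034, π⊥ = -7-10·τ' ≈ -0.81966 ∉ [-0.3, 1.1) ⇒ out
candidate 6: (m,n)=(-20,14) → π∥ = -20+14·τ ≈ 2.65248, π⊥ = -20+14·τ' ≈ -28.65248 ∉ [-0.3, 1.1) ⇒ out
candidate 7: (m,n)=(6,11) → π∥ = 6+11·τ ≈ 23.79837, π⊥ = 6+11·τ' ≈ -0.79837 ∉ [-0.3, 1.1) ⇒ out
candidate 8: (m,n)=(5,7) → π∥ = 5+7·τ ≈ 16.32624, π⊥ = 5+7·τ' ≈ 0.67376 ∈ [-0.3, 1.1) ⇒ IN Λ
candidate 9: (m,n)=(20,17) → π∥ = 20+17·τ ≈ 47.50658, π⊥ = 20+17·τ' ≈ 9.49342 ∉ [-0.3, 1.1) ⇒ out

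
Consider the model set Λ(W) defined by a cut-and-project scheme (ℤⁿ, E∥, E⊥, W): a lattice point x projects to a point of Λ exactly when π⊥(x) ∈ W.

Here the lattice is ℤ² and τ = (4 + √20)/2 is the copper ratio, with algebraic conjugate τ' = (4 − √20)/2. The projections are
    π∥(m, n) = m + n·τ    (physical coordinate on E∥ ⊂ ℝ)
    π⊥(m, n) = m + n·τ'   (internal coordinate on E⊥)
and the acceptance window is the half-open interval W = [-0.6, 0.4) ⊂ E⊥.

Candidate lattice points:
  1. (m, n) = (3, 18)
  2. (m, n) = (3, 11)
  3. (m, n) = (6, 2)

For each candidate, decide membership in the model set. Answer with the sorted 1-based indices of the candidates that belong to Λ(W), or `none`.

none

Compute τ' = (4−√20)/2 = -0.236068, so π⊥(m,n) = m -0.236068·n.
candidate 1: (m,n)=(3,18) → π∥ = 3+18·τ ≈ 79.249224, π⊥ = 3+18·τ' ≈ -1.249224 ∉ [-0.6, 0.4) ⇒ out
candidate 2: (m,n)=(3,11) → π∥ = 3+11·τ ≈ 49.596748, π⊥ = 3+11·τ' ≈ 0.403252 ∉ [-0.6, 0.4) ⇒ out
candidate 3: (m,n)=(6,2) → π∥ = 6+2·τ ≈ 14.472136, π⊥ = 6+2·τ' ≈ 5.527864 ∉ [-0.6, 0.4) ⇒ out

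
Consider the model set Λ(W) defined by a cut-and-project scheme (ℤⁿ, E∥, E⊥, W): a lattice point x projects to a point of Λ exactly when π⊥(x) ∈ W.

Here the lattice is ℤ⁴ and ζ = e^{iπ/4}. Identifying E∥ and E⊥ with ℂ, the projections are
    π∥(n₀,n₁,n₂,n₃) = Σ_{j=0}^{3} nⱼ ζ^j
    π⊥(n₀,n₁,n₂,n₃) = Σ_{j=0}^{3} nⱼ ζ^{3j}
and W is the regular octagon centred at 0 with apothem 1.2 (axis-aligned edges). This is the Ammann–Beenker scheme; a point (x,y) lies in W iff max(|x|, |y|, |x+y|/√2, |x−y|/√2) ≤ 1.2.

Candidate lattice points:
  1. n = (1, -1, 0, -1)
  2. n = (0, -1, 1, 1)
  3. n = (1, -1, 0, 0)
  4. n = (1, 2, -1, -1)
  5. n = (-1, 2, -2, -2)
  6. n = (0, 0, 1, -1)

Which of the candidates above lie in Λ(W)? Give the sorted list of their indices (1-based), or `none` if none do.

none

Internal map: ζ^{3j} for j=0..3 gives (1,0), (−√2/2,√2/2), (0,−1), (√2/2,√2/2).
candidate 1: n = (1, -1, 0, -1) → π⊥ ≈ (+1.000000, -1.414214); max(|x|,|y|,|x±y|/√2) = 1.707107 > 1.2 ⇒ ∉ W
candidate 2: n = (0, -1, 1, 1) → π⊥ ≈ (+1.414214, -1.000000); max(|x|,|y|,|x±y|/√2) = 1.707107 > 1.2 ⇒ ∉ W
candidate 3: n = (1, -1, 0, 0) → π⊥ ≈ (+1.707107, -0.707107); max(|x|,|y|,|x±y|/√2) = 1.707107 > 1.2 ⇒ ∉ W
candidate 4: n = (1, 2, -1, -1) → π⊥ ≈ (-1.121320, +1.707107); max(|x|,|y|,|x±y|/√2) = 2.000000 > 1.2 ⇒ ∉ W
candidate 5: n = (-1, 2, -2, -2) → π⊥ ≈ (-3.828427, +2.000000); max(|x|,|y|,|x±y|/√2) = 4.121320 > 1.2 ⇒ ∉ W
candidate 6: n = (0, 0, 1, -1) → π⊥ ≈ (-0.707107, -1.707107); max(|x|,|y|,|x±y|/√2) = 1.707107 > 1.2 ⇒ ∉ W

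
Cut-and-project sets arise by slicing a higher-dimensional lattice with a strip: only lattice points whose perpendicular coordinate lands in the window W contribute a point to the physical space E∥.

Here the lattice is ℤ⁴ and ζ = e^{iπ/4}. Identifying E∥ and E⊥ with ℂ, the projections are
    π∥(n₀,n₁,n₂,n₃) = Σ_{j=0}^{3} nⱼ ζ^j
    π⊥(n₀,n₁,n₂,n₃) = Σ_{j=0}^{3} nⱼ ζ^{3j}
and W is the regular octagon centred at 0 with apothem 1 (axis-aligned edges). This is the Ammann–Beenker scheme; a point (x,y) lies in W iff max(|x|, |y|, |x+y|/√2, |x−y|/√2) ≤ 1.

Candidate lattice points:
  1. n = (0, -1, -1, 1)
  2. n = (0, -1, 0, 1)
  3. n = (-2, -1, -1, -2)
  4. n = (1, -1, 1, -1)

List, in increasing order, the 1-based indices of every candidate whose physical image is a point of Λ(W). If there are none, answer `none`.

none

π⊥(n) = n₀ + n₁ζ³ + n₂ζ⁶ + n₃ζ⁹ where ζ = e^{iπ/4}.
candidate 1: n = (0, -1, -1, 1) → π⊥ ≈ (+1.4142, +1.0000); max(|x|,|y|,|x±y|/√2) = 1.7071 > 1 ⇒ ∉ W
candidate 2: n = (0, -1, 0, 1) → π⊥ ≈ (+1.4142, +0.0000); max(|x|,|y|,|x±y|/√2) = 1.4142 > 1 ⇒ ∉ W
candidate 3: n = (-2, -1, -1, -2) → π⊥ ≈ (-2.7071, -1.1213); max(|x|,|y|,|x±y|/√2) = 2.7071 > 1 ⇒ ∉ W
candidate 4: n = (1, -1, 1, -1) → π⊥ ≈ (+1.0000, -2.4142); max(|x|,|y|,|x±y|/√2) = 2.4142 > 1 ⇒ ∉ W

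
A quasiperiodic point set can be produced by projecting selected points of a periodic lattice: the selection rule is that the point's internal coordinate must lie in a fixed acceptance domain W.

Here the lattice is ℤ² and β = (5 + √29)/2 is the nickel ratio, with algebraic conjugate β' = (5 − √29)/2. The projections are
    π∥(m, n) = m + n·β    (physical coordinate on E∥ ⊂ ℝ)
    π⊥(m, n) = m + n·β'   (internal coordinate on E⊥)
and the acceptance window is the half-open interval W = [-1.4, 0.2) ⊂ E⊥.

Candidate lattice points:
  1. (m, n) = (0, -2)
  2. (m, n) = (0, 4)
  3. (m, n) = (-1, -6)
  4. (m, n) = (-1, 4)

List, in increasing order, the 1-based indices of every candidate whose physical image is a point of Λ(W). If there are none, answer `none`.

2, 3

Compute β' = (5−√29)/2 = -0.192582, so π⊥(m,n) = m -0.192582·n.
candidate 1: (m,n)=(0,-2) → π∥ = 0-2·β ≈ -10.385165, π⊥ = 0-2·β' ≈ 0.385165 ∉ [-1.4, 0.2) ⇒ out
candidate 2: (m,n)=(0,4) → π∥ = 0+4·β ≈ 20.770330, π⊥ = 0+4·β' ≈ -0.770330 ∈ [-1.4, 0.2) ⇒ IN Λ
candidate 3: (m,n)=(-1,-6) → π∥ = -1-6·β ≈ -32.155494, π⊥ = -1-6·β' ≈ 0.155494 ∈ [-1.4, 0.2) ⇒ IN Λ
candidate 4: (m,n)=(-1,4) → π∥ = -1+4·β ≈ 19.770330, π⊥ = -1+4·β' ≈ -1.770330 ∉ [-1.4, 0.2) ⇒ out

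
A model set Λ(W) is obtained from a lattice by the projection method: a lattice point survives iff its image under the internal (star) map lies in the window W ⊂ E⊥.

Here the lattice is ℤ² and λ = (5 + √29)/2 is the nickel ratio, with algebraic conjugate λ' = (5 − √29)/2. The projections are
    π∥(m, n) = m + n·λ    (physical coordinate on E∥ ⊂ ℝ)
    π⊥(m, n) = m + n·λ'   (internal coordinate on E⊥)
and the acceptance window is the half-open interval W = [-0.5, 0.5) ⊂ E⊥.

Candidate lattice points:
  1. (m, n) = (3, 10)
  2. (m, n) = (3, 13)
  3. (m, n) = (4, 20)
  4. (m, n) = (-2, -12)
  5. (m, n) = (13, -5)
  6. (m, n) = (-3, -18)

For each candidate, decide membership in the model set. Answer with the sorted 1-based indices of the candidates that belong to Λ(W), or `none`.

2, 3, 4, 6

Numerically λ ≈ 5.1926 and λ' = −1/λ ≈ -0.1926.
candidate 1: (m,n)=(3,10) → π∥ = 3+10·λ ≈ 54.9258, π⊥ = 3+10·λ' ≈ 1.0742 ∉ [-0.5, 0.5) ⇒ out
candidate 2: (m,n)=(3,13) → π∥ = 3+13·λ ≈ 70.5036, π⊥ = 3+13·λ' ≈ 0.4964 ∈ [-0.5, 0.5) ⇒ IN Λ
candidate 3: (m,n)=(4,20) → π∥ = 4+20·λ ≈ 107.8516, π⊥ = 4+20·λ' ≈ 0.1484 ∈ [-0.5, 0.5) ⇒ IN Λ
candidate 4: (m,n)=(-2,-12) → π∥ = -2-12·λ ≈ -64.3110, π⊥ = -2-12·λ' ≈ 0.3110 ∈ [-0.5, 0.5) ⇒ IN Λ
candidate 5: (m,n)=(13,-5) → π∥ = 13-5·λ ≈ -12.9629, π⊥ = 13-5·λ' ≈ 13.9629 ∉ [-0.5, 0.5) ⇒ out
candidate 6: (m,n)=(-3,-18) → π∥ = -3-18·λ ≈ -96.4665, π⊥ = -3-18·λ' ≈ 0.4665 ∈ [-0.5, 0.5) ⇒ IN Λ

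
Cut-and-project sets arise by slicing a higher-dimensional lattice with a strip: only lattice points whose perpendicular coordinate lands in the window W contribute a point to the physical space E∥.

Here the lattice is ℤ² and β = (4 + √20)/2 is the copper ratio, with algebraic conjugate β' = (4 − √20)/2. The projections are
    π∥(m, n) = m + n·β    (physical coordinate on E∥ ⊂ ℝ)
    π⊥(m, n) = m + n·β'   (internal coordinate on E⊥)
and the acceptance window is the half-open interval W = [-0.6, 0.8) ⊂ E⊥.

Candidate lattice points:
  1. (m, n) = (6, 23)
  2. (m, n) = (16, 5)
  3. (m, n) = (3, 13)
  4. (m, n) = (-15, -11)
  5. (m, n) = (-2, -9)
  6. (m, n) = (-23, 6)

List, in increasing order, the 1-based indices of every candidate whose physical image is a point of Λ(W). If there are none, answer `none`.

1, 3, 5

Compute β' = (4−√20)/2 = -0.236068, so π⊥(m,n) = m -0.236068·n.
#1 (6,23): internal coord 6 + (23)·β' = +0.570437; +0.570437 ∈ [-0.6, 0.8) → IN Λ
#2 (16,5): internal coord 16 + (5)·β' = +14.819660; +14.819660 ∉ [-0.6, 0.8) → out
#3 (3,13): internal coord 3 + (13)·β' = -0.068884; -0.068884 ∈ [-0.6, 0.8) → IN Λ
#4 (-15,-11): internal coord -15 + (-11)·β' = -12.403252; -12.403252 ∉ [-0.6, 0.8) → out
#5 (-2,-9): internal coord -2 + (-9)·β' = +0.124612; +0.124612 ∈ [-0.6, 0.8) → IN Λ
#6 (-23,6): internal coord -23 + (6)·β' = -24.416408; -24.416408 ∉ [-0.6, 0.8) → out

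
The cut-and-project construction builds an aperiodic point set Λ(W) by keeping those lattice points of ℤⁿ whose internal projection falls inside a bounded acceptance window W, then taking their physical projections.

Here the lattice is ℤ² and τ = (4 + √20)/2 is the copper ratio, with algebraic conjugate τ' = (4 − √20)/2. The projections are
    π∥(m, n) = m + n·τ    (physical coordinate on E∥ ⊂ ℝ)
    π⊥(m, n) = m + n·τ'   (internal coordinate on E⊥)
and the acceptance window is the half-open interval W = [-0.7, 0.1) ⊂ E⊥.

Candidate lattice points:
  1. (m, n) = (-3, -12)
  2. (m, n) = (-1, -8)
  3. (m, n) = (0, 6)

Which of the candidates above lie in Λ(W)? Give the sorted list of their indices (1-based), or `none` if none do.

1

Numerically τ ≈ 4.236068 and τ' = −1/τ ≈ -0.236068.
candidate 1: (m,n)=(-3,-12) → π∥ = -3-12·τ ≈ -53.832816, π⊥ = -3-12·τ' ≈ -0.167184 ∈ [-0.7, 0.1) ⇒ IN Λ
candidate 2: (m,n)=(-1,-8) → π∥ = -1-8·τ ≈ -34.888544, π⊥ = -1-8·τ' ≈ 0.888544 ∉ [-0.7, 0.1) ⇒ out
candidate 3: (m,n)=(0,6) → π∥ = 0+6·τ ≈ 25.416408, π⊥ = 0+6·τ' ≈ -1.416408 ∉ [-0.7, 0.1) ⇒ out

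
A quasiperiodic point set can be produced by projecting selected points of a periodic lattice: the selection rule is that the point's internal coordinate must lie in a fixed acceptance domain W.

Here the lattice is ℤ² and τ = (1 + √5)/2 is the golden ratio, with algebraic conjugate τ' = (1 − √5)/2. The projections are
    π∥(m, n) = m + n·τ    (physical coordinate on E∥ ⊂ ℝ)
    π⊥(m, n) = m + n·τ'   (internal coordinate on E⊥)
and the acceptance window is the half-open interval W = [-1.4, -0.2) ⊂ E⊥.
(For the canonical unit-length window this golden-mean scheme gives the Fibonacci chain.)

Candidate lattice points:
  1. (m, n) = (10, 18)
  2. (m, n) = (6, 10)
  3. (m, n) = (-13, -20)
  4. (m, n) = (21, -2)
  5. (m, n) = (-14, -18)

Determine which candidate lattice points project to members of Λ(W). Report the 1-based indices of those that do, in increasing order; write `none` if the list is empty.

1, 3

τ' = (1−√5)/2 ≈ -0.6180.
candidate 1: (m,n)=(10,18) → π∥ = 10+18·τ ≈ 39.1246, π⊥ = 10+18·τ' ≈ -1.1246 ∈ [-1.4, -0.2) ⇒ IN Λ
candidate 2: (m,n)=(6,10) → π∥ = 6+10·τ ≈ 22.1803, π⊥ = 6+10·τ' ≈ -0.1803 ∉ [-1.4, -0.2) ⇒ out
candidate 3: (m,n)=(-13,-20) → π∥ = -13-20·τ ≈ -45.3607, π⊥ = -13-20·τ' ≈ -0.6393 ∈ [-1.4, -0.2) ⇒ IN Λ
candidate 4: (m,n)=(21,-2) → π∥ = 21-2·τ ≈ 17.7639, π⊥ = 21-2·τ' ≈ 22.2361 ∉ [-1.4, -0.2) ⇒ out
candidate 5: (m,n)=(-14,-18) → π∥ = -14-18·τ ≈ -43.1246, π⊥ = -14-18·τ' ≈ -2.8754 ∉ [-1.4, -0.2) ⇒ out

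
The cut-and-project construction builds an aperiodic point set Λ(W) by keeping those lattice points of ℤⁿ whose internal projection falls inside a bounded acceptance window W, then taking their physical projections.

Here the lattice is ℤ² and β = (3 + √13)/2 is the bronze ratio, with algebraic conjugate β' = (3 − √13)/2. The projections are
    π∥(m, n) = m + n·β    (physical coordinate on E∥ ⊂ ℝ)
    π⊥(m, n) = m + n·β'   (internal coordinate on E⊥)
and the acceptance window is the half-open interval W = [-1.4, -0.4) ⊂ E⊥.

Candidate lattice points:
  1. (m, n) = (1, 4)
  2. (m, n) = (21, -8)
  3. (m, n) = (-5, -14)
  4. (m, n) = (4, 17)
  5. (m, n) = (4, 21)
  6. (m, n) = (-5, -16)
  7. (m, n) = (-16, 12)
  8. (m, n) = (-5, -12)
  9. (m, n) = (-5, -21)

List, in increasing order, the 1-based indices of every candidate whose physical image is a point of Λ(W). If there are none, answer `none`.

3, 4, 8

Compute β' = (3−√13)/2 = -0.3028, so π⊥(m,n) = m -0.3028·n.
[1] lift (1,4): star map gives -0.2111; window check -1.4 ≤ -0.2111 < -0.4 is false → out
[2] lift (21,-8): star map gives 23.4222; window check -1.4 ≤ 23.4222 < -0.4 is false → out
[3] lift (-5,-14): star map gives -0.7611; window check -1.4 ≤ -0.7611 < -0.4 is true → IN Λ
[4] lift (4,17): star map gives -1.1472; window check -1.4 ≤ -1.1472 < -0.4 is true → IN Λ
[5] lift (4,21): star map gives -2.3583; window check -1.4 ≤ -2.3583 < -0.4 is false → out
[6] lift (-5,-16): star map gives -0.1556; window check -1.4 ≤ -0.1556 < -0.4 is false → out
[7] lift (-16,12): star map gives -19.6333; window check -1.4 ≤ -19.6333 < -0.4 is false → out
[8] lift (-5,-12): star map gives -1.3667; window check -1.4 ≤ -1.3667 < -0.4 is true → IN Λ
[9] lift (-5,-21): star map gives 1.3583; window check -1.4 ≤ 1.3583 < -0.4 is false → out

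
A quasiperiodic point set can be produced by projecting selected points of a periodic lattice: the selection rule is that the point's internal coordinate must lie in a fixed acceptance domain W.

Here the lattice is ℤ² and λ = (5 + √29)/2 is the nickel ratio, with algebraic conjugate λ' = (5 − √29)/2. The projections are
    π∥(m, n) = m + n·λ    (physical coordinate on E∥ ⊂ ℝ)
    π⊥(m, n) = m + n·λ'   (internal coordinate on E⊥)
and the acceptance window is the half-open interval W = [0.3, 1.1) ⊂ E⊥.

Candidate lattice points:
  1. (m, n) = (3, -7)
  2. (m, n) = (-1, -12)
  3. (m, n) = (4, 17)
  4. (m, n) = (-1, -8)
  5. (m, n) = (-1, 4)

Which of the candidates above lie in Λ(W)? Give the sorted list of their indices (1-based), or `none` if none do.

3, 4

λ' = (5−√29)/2 ≈ -0.192582.
[1] lift (3,-7): star map gives 4.348077; window check 0.3 ≤ 4.348077 < 1.1 is false → out
[2] lift (-1,-12): star map gives 1.310989; window check 0.3 ≤ 1.310989 < 1.1 is false → out
[3] lift (4,17): star map gives 0.726099; window check 0.3 ≤ 0.726099 < 1.1 is true → IN Λ
[4] lift (-1,-8): star map gives 0.540659; window check 0.3 ≤ 0.540659 < 1.1 is true → IN Λ
[5] lift (-1,4): star map gives -1.770330; window check 0.3 ≤ -1.770330 < 1.1 is false → out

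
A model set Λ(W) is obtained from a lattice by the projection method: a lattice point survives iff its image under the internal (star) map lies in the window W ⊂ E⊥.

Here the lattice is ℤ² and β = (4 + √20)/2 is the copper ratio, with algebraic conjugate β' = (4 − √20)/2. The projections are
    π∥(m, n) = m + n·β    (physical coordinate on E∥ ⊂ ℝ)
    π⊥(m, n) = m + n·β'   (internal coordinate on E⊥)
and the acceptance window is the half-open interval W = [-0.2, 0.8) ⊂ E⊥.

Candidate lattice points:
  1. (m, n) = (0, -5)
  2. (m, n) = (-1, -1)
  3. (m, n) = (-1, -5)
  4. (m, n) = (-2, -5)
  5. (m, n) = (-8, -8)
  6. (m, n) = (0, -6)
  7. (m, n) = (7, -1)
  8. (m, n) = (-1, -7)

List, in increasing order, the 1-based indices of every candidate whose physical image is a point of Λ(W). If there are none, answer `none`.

3, 8

β' = (4−√20)/2 ≈ -0.236068.
[1] lift (0,-5): star map gives 1.180340; window check -0.2 ≤ 1.180340 < 0.8 is false → out
[2] lift (-1,-1): star map gives -0.763932; window check -0.2 ≤ -0.763932 < 0.8 is false → out
[3] lift (-1,-5): star map gives 0.180340; window check -0.2 ≤ 0.180340 < 0.8 is true → IN Λ
[4] lift (-2,-5): star map gives -0.819660; window check -0.2 ≤ -0.819660 < 0.8 is false → out
[5] lift (-8,-8): star map gives -6.111456; window check -0.2 ≤ -6.111456 < 0.8 is false → out
[6] lift (0,-6): star map gives 1.416408; window check -0.2 ≤ 1.416408 < 0.8 is false → out
[7] lift (7,-1): star map gives 7.236068; window check -0.2 ≤ 7.236068 < 0.8 is false → out
[8] lift (-1,-7): star map gives 0.652476; window check -0.2 ≤ 0.652476 < 0.8 is true → IN Λ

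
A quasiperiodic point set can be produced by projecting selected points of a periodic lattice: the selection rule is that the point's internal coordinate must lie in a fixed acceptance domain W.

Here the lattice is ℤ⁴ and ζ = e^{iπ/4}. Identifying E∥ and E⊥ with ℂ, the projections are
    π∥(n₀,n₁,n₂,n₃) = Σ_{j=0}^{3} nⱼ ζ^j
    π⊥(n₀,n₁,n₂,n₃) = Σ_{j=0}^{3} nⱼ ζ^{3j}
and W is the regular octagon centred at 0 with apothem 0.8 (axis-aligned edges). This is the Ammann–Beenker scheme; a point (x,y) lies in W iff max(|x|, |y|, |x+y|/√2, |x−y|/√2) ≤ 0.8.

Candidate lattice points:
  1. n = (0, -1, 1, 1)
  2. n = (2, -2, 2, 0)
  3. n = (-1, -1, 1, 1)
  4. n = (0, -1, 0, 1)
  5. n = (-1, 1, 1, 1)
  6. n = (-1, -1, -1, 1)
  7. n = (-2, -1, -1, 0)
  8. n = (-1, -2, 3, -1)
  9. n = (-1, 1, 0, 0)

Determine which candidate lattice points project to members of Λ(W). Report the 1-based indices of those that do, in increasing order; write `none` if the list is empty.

none

π⊥(n) = n₀ + n₁ζ³ + n₂ζ⁶ + n₃ζ⁹ where ζ = e^{iπ/4}.
candidate 1: n = (0, -1, 1, 1) → π⊥ ≈ (+1.414214, -1.000000); max(|x|,|y|,|x±y|/√2) = 1.707107 > 0.8 ⇒ ∉ W
candidate 2: n = (2, -2, 2, 0) → π⊥ ≈ (+3.414214, -3.414214); max(|x|,|y|,|x±y|/√2) = 4.828427 > 0.8 ⇒ ∉ W
candidate 3: n = (-1, -1, 1, 1) → π⊥ ≈ (+0.414214, -1.000000); max(|x|,|y|,|x±y|/√2) = 1.000000 > 0.8 ⇒ ∉ W
candidate 4: n = (0, -1, 0, 1) → π⊥ ≈ (+1.414214, +0.000000); max(|x|,|y|,|x±y|/√2) = 1.414214 > 0.8 ⇒ ∉ W
candidate 5: n = (-1, 1, 1, 1) → π⊥ ≈ (-1.000000, +0.414214); max(|x|,|y|,|x±y|/√2) = 1.000000 > 0.8 ⇒ ∉ W
candidate 6: n = (-1, -1, -1, 1) → π⊥ ≈ (+0.414214, +1.000000); max(|x|,|y|,|x±y|/√2) = 1.000000 > 0.8 ⇒ ∉ W
candidate 7: n = (-2, -1, -1, 0) → π⊥ ≈ (-1.292893, +0.292893); max(|x|,|y|,|x±y|/√2) = 1.292893 > 0.8 ⇒ ∉ W
candidate 8: n = (-1, -2, 3, -1) → π⊥ ≈ (-0.292893, -5.121320); max(|x|,|y|,|x±y|/√2) = 5.121320 > 0.8 ⇒ ∉ W
candidate 9: n = (-1, 1, 0, 0) → π⊥ ≈ (-1.707107, +0.707107); max(|x|,|y|,|x±y|/√2) = 1.707107 > 0.8 ⇒ ∉ W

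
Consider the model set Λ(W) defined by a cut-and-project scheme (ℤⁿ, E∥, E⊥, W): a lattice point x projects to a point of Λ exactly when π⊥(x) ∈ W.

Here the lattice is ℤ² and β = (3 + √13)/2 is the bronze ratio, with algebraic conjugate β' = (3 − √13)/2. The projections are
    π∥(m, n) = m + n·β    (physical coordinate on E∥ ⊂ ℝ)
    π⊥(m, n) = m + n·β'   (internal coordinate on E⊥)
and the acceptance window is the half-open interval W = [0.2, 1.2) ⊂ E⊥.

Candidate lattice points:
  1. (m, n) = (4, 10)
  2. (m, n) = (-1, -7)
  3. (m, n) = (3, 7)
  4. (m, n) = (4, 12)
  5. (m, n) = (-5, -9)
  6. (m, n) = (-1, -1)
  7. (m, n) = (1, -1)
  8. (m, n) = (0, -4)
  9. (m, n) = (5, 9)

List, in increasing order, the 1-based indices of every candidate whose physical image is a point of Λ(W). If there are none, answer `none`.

Numerically β ≈ 3.30278 and β' = −1/β ≈ -0.30278.
[1] lift (4,10): star map gives 0.97224; window check 0.2 ≤ 0.97224 < 1.2 is true → IN Λ
[2] lift (-1,-7): star map gives 1.11943; window check 0.2 ≤ 1.11943 < 1.2 is true → IN Λ
[3] lift (3,7): star map gives 0.88057; window check 0.2 ≤ 0.88057 < 1.2 is true → IN Λ
[4] lift (4,12): star map gives 0.36669; window check 0.2 ≤ 0.36669 < 1.2 is true → IN Λ
[5] lift (-5,-9): star map gives -2.27502; window check 0.2 ≤ -2.27502 < 1.2 is false → out
[6] lift (-1,-1): star map gives -0.69722; window check 0.2 ≤ -0.69722 < 1.2 is false → out
[7] lift (1,-1): star map gives 1.30278; window check 0.2 ≤ 1.30278 < 1.2 is false → out
[8] lift (0,-4): star map gives 1.21110; window check 0.2 ≤ 1.21110 < 1.2 is false → out
[9] lift (5,9): star map gives 2.27502; window check 0.2 ≤ 2.27502 < 1.2 is false → out

1, 2, 3, 4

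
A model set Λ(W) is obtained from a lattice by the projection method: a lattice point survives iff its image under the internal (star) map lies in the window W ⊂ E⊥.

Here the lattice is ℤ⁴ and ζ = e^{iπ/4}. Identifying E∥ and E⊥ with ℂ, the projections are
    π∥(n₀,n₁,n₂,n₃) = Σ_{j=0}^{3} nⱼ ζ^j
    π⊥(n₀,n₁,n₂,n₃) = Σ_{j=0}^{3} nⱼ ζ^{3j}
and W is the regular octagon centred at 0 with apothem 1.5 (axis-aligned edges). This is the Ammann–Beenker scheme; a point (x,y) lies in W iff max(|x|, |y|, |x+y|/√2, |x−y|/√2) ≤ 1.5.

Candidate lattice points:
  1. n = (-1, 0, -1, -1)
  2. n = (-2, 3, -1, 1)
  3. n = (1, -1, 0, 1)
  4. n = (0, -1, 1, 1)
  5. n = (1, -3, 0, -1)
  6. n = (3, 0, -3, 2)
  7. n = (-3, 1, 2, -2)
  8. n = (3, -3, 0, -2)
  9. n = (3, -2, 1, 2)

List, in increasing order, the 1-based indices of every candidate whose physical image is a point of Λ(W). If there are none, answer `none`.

none

Internal map: ζ^{3j} for j=0..3 gives (1,0), (−√2/2,√2/2), (0,−1), (√2/2,√2/2).
candidate 1: n = (-1, 0, -1, -1) → π⊥ ≈ (-1.707107, +0.292893); max(|x|,|y|,|x±y|/√2) = 1.707107 > 1.5 ⇒ ∉ W
candidate 2: n = (-2, 3, -1, 1) → π⊥ ≈ (-3.414214, +3.828427); max(|x|,|y|,|x±y|/√2) = 5.121320 > 1.5 ⇒ ∉ W
candidate 3: n = (1, -1, 0, 1) → π⊥ ≈ (+2.414214, +0.000000); max(|x|,|y|,|x±y|/√2) = 2.414214 > 1.5 ⇒ ∉ W
candidate 4: n = (0, -1, 1, 1) → π⊥ ≈ (+1.414214, -1.000000); max(|x|,|y|,|x±y|/√2) = 1.707107 > 1.5 ⇒ ∉ W
candidate 5: n = (1, -3, 0, -1) → π⊥ ≈ (+2.414214, -2.828427); max(|x|,|y|,|x±y|/√2) = 3.707107 > 1.5 ⇒ ∉ W
candidate 6: n = (3, 0, -3, 2) → π⊥ ≈ (+4.414214, +4.414214); max(|x|,|y|,|x±y|/√2) = 6.242641 > 1.5 ⇒ ∉ W
candidate 7: n = (-3, 1, 2, -2) → π⊥ ≈ (-5.121320, -2.707107); max(|x|,|y|,|x±y|/√2) = 5.535534 > 1.5 ⇒ ∉ W
candidate 8: n = (3, -3, 0, -2) → π⊥ ≈ (+3.707107, -3.535534); max(|x|,|y|,|x±y|/√2) = 5.121320 > 1.5 ⇒ ∉ W
candidate 9: n = (3, -2, 1, 2) → π⊥ ≈ (+5.828427, -1.000000); max(|x|,|y|,|x±y|/√2) = 5.828427 > 1.5 ⇒ ∉ W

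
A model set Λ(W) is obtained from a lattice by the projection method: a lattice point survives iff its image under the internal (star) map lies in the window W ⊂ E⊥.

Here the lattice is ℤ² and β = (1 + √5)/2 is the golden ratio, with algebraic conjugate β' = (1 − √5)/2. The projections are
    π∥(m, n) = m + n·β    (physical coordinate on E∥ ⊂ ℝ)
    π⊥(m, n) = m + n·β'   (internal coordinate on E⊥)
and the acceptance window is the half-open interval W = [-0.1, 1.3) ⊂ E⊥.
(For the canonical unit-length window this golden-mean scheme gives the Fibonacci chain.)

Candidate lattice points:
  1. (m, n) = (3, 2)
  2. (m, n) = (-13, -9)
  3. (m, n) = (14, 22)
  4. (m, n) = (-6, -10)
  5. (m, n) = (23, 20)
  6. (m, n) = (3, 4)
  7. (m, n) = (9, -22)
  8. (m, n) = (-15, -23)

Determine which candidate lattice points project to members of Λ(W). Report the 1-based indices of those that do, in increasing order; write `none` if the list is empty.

3, 4, 6

β' = (1−√5)/2 ≈ -0.618034.
candidate 1: (m,n)=(3,2) → π∥ = 3+2·β ≈ 6.236068, π⊥ = 3+2·β' ≈ 1.763932 ∉ [-0.1, 1.3) ⇒ out
candidate 2: (m,n)=(-13,-9) → π∥ = -13-9·β ≈ -27.562306, π⊥ = -13-9·β' ≈ -7.437694 ∉ [-0.1, 1.3) ⇒ out
candidate 3: (m,n)=(14,22) → π∥ = 14+22·β ≈ 49.596748, π⊥ = 14+22·β' ≈ 0.403252 ∈ [-0.1, 1.3) ⇒ IN Λ
candidate 4: (m,n)=(-6,-10) → π∥ = -6-10·β ≈ -22.180340, π⊥ = -6-10·β' ≈ 0.180340 ∈ [-0.1, 1.3) ⇒ IN Λ
candidate 5: (m,n)=(23,20) → π∥ = 23+20·β ≈ 55.360680, π⊥ = 23+20·β' ≈ 10.639320 ∉ [-0.1, 1.3) ⇒ out
candidate 6: (m,n)=(3,4) → π∥ = 3+4·β ≈ 9.472136, π⊥ = 3+4·β' ≈ 0.527864 ∈ [-0.1, 1.3) ⇒ IN Λ
candidate 7: (m,n)=(9,-22) → π∥ = 9-22·β ≈ -26.596748, π⊥ = 9-22·β' ≈ 22.596748 ∉ [-0.1, 1.3) ⇒ out
candidate 8: (m,n)=(-15,-23) → π∥ = -15-23·β ≈ -52.214782, π⊥ = -15-23·β' ≈ -0.785218 ∉ [-0.1, 1.3) ⇒ out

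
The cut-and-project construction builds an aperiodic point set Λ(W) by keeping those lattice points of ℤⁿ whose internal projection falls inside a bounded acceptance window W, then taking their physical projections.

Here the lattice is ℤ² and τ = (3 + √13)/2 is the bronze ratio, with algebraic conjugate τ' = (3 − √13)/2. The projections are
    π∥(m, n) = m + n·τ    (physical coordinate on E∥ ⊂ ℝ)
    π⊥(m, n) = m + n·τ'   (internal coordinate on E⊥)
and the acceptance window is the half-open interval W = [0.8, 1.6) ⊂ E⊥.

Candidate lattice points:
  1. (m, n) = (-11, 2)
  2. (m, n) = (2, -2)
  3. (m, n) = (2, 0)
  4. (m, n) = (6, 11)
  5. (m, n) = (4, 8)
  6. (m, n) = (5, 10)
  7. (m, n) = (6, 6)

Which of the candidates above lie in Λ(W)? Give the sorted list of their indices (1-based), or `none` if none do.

τ' = (3−√13)/2 ≈ -0.302776.
[1] lift (-11,2): star map gives -11.605551; window check 0.8 ≤ -11.605551 < 1.6 is false → out
[2] lift (2,-2): star map gives 2.605551; window check 0.8 ≤ 2.605551 < 1.6 is false → out
[3] lift (2,0): star map gives 2.000000; window check 0.8 ≤ 2.000000 < 1.6 is false → out
[4] lift (6,11): star map gives 2.669468; window check 0.8 ≤ 2.669468 < 1.6 is false → out
[5] lift (4,8): star map gives 1.577795; window check 0.8 ≤ 1.577795 < 1.6 is true → IN Λ
[6] lift (5,10): star map gives 1.972244; window check 0.8 ≤ 1.972244 < 1.6 is false → out
[7] lift (6,6): star map gives 4.183346; window check 0.8 ≤ 4.183346 < 1.6 is false → out

5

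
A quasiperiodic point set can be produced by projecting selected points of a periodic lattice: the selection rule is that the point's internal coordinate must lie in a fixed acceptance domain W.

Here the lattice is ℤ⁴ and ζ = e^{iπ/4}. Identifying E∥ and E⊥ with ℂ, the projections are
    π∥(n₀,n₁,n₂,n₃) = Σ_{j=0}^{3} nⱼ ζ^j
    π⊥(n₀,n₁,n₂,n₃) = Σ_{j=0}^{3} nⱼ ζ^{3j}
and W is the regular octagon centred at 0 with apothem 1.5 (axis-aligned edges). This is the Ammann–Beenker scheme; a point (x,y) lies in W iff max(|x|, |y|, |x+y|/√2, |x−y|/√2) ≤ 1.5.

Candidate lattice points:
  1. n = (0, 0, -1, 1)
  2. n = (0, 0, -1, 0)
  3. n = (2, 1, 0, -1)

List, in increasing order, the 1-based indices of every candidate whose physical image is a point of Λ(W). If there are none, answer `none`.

2, 3

Internal map: ζ^{3j} for j=0..3 gives (1,0), (−√2/2,√2/2), (0,−1), (√2/2,√2/2).
candidate 1: n = (0, 0, -1, 1) → π⊥ ≈ (+0.7071, +1.7071); max(|x|,|y|,|x±y|/√2) = 1.7071 > 1.5 ⇒ ∉ W
candidate 2: n = (0, 0, -1, 0) → π⊥ ≈ (+0.0000, +1.0000); max(|x|,|y|,|x±y|/√2) = 1.0000 ≤ 1.5 ⇒ ∈ W
candidate 3: n = (2, 1, 0, -1) → π⊥ ≈ (+0.5858, +0.0000); max(|x|,|y|,|x±y|/√2) = 0.5858 ≤ 1.5 ⇒ ∈ W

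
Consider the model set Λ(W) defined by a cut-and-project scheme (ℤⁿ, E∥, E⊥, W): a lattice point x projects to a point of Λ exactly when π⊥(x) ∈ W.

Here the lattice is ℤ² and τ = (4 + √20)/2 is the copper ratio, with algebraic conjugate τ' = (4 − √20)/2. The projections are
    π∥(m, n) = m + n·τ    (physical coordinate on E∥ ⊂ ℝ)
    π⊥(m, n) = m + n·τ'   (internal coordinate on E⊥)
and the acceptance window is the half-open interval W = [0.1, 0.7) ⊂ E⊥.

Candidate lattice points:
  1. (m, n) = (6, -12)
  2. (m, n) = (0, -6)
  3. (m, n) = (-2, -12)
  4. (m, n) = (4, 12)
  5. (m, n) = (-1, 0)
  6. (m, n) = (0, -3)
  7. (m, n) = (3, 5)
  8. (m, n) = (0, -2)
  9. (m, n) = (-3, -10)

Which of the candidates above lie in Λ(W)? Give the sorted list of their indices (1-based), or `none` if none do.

8

Compute τ' = (4−√20)/2 = -0.2361, so π⊥(m,n) = m -0.2361·n.
[1] lift (6,-12): star map gives 8.8328; window check 0.1 ≤ 8.8328 < 0.7 is false → out
[2] lift (0,-6): star map gives 1.4164; window check 0.1 ≤ 1.4164 < 0.7 is false → out
[3] lift (-2,-12): star map gives 0.8328; window check 0.1 ≤ 0.8328 < 0.7 is false → out
[4] lift (4,12): star map gives 1.1672; window check 0.1 ≤ 1.1672 < 0.7 is false → out
[5] lift (-1,0): star map gives -1.0000; window check 0.1 ≤ -1.0000 < 0.7 is false → out
[6] lift (0,-3): star map gives 0.7082; window check 0.1 ≤ 0.7082 < 0.7 is false → out
[7] lift (3,5): star map gives 1.8197; window check 0.1 ≤ 1.8197 < 0.7 is false → out
[8] lift (0,-2): star map gives 0.4721; window check 0.1 ≤ 0.4721 < 0.7 is true → IN Λ
[9] lift (-3,-10): star map gives -0.6393; window check 0.1 ≤ -0.6393 < 0.7 is false → out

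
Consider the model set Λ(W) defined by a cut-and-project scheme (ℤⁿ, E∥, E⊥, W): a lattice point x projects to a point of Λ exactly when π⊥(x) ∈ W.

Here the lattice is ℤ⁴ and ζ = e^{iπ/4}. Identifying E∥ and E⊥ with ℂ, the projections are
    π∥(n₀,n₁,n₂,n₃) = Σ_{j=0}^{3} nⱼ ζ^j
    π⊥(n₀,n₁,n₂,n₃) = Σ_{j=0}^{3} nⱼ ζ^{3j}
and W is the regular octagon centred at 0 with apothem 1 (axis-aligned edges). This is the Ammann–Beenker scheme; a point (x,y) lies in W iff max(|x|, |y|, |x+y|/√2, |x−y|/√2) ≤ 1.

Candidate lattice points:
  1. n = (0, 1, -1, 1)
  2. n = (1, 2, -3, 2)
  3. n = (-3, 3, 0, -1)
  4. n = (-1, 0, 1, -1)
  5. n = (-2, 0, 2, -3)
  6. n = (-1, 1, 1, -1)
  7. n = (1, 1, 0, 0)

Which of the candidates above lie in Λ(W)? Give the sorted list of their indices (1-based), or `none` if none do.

7

Internal map: ζ^{3j} for j=0..3 gives (1,0), (−√2/2,√2/2), (0,−1), (√2/2,√2/2).
#1 (0, 1, -1, 1): internal (0.0000, 2.4142); octagon support 2.4142 vs apothem 1 → ∉ W
#2 (1, 2, -3, 2): internal (1.0000, 5.8284); octagon support 5.8284 vs apothem 1 → ∉ W
#3 (-3, 3, 0, -1): internal (-5.8284, 1.4142); octagon support 5.8284 vs apothem 1 → ∉ W
#4 (-1, 0, 1, -1): internal (-1.7071, -1.7071); octagon support 2.4142 vs apothem 1 → ∉ W
#5 (-2, 0, 2, -3): internal (-4.1213, -4.1213); octagon support 5.8284 vs apothem 1 → ∉ W
#6 (-1, 1, 1, -1): internal (-2.4142, -1.0000); octagon support 2.4142 vs apothem 1 → ∉ W
#7 (1, 1, 0, 0): internal (0.2929, 0.7071); octagon support 0.7071 vs apothem 1 → ∈ W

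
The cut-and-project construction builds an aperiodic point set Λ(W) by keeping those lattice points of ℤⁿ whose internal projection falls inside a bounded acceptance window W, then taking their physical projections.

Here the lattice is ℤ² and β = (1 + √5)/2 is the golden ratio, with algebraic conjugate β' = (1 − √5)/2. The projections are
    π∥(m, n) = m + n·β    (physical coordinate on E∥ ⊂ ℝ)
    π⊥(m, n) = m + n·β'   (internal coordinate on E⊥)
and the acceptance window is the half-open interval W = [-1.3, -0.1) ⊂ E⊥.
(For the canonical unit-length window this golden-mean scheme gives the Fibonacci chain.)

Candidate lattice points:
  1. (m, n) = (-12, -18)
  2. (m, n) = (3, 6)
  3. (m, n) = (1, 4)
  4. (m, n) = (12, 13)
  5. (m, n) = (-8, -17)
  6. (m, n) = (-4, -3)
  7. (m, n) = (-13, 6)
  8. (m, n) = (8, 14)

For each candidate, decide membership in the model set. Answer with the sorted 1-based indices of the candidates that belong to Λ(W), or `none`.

1, 2, 8

Compute β' = (1−√5)/2 = -0.6180, so π⊥(m,n) = m -0.6180·n.
candidate 1: (m,n)=(-12,-18) → π∥ = -12-18·β ≈ -41.1246, π⊥ = -12-18·β' ≈ -0.8754 ∈ [-1.3, -0.1) ⇒ IN Λ
candidate 2: (m,n)=(3,6) → π∥ = 3+6·β ≈ 12.7082, π⊥ = 3+6·β' ≈ -0.7082 ∈ [-1.3, -0.1) ⇒ IN Λ
candidate 3: (m,n)=(1,4) → π∥ = 1+4·β ≈ 7.4721, π⊥ = 1+4·β' ≈ -1.4721 ∉ [-1.3, -0.1) ⇒ out
candidate 4: (m,n)=(12,13) → π∥ = 12+13·β ≈ 33.0344, π⊥ = 12+13·β' ≈ 3.9656 ∉ [-1.3, -0.1) ⇒ out
candidate 5: (m,n)=(-8,-17) → π∥ = -8-17·β ≈ -35.5066, π⊥ = -8-17·β' ≈ 2.5066 ∉ [-1.3, -0.1) ⇒ out
candidate 6: (m,n)=(-4,-3) → π∥ = -4-3·β ≈ -8.8541, π⊥ = -4-3·β' ≈ -2.1459 ∉ [-1.3, -0.1) ⇒ out
candidate 7: (m,n)=(-13,6) → π∥ = -13+6·β ≈ -3.2918, π⊥ = -13+6·β' ≈ -16.7082 ∉ [-1.3, -0.1) ⇒ out
candidate 8: (m,n)=(8,14) → π∥ = 8+14·β ≈ 30.6525, π⊥ = 8+14·β' ≈ -0.6525 ∈ [-1.3, -0.1) ⇒ IN Λ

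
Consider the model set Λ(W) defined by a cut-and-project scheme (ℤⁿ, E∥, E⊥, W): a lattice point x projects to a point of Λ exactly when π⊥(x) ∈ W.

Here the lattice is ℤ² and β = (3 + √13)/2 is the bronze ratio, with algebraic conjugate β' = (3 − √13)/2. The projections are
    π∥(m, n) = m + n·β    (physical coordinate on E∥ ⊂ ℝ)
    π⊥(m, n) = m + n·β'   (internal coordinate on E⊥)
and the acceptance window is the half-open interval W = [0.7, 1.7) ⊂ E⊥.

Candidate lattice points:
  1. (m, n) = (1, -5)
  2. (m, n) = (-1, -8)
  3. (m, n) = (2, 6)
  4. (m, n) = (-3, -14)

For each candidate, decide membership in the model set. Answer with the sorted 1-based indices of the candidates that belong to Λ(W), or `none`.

Numerically β ≈ 3.3028 and β' = −1/β ≈ -0.3028.
[1] lift (1,-5): star map gives 2.5139; window check 0.7 ≤ 2.5139 < 1.7 is false → out
[2] lift (-1,-8): star map gives 1.4222; window check 0.7 ≤ 1.4222 < 1.7 is true → IN Λ
[3] lift (2,6): star map gives 0.1833; window check 0.7 ≤ 0.1833 < 1.7 is false → out
[4] lift (-3,-14): star map gives 1.2389; window check 0.7 ≤ 1.2389 < 1.7 is true → IN Λ

2, 4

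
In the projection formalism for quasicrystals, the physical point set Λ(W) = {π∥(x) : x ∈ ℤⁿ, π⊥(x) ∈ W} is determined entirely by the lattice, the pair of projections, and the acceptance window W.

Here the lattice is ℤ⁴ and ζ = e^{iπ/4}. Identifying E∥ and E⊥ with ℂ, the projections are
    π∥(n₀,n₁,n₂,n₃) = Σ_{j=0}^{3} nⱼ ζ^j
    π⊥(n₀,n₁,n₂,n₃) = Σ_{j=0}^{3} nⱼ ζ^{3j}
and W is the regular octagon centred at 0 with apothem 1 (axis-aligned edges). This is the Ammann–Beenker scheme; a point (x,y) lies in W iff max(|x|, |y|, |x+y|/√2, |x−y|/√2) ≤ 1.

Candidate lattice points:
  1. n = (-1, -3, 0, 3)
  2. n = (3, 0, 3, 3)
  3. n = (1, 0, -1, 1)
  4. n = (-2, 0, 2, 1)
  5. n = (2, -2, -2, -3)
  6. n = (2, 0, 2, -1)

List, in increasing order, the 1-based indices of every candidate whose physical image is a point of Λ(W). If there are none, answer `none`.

With ζ = e^{iπ/4} the internal vectors are ζ^0,ζ^3,ζ^6,ζ^9.
candidate 1: n = (-1, -3, 0, 3) → π⊥ ≈ (+3.242641, +0.000000); max(|x|,|y|,|x±y|/√2) = 3.242641 > 1 ⇒ ∉ W
candidate 2: n = (3, 0, 3, 3) → π⊥ ≈ (+5.121320, -0.878680); max(|x|,|y|,|x±y|/√2) = 5.121320 > 1 ⇒ ∉ W
candidate 3: n = (1, 0, -1, 1) → π⊥ ≈ (+1.707107, +1.707107); max(|x|,|y|,|x±y|/√2) = 2.414214 > 1 ⇒ ∉ W
candidate 4: n = (-2, 0, 2, 1) → π⊥ ≈ (-1.292893, -1.292893); max(|x|,|y|,|x±y|/√2) = 1.828427 > 1 ⇒ ∉ W
candidate 5: n = (2, -2, -2, -3) → π⊥ ≈ (+1.292893, -1.535534); max(|x|,|y|,|x±y|/√2) = 2.000000 > 1 ⇒ ∉ W
candidate 6: n = (2, 0, 2, -1) → π⊥ ≈ (+1.292893, -2.707107); max(|x|,|y|,|x±y|/√2) = 2.828427 > 1 ⇒ ∉ W

none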